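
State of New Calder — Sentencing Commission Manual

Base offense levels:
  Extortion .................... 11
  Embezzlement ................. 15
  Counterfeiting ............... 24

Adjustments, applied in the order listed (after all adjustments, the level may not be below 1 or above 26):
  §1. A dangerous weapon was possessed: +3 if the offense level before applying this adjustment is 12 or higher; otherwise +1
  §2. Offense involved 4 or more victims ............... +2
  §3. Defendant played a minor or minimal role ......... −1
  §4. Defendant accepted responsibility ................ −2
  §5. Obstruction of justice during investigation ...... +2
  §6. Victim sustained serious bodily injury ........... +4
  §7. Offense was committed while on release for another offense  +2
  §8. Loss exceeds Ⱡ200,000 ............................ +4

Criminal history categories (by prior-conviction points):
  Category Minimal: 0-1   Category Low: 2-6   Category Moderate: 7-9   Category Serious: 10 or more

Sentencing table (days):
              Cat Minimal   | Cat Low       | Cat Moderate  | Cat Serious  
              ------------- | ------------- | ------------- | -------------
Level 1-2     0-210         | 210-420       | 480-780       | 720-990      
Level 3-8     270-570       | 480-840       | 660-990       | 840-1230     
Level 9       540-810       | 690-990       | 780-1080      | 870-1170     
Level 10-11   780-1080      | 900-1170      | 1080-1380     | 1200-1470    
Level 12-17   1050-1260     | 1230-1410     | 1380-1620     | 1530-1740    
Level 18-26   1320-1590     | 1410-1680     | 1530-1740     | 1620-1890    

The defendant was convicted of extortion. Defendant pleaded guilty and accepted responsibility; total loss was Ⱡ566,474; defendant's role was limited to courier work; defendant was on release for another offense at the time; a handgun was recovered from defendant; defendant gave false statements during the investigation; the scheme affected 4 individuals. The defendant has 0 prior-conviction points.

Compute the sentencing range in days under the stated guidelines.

1320-1590 days

Base offense level for extortion: 11.
§1 applies (level before this adjustment is 11 < 12, so +1): 11 + 1 = 12.
§2 applies: 12 + 2 = 14.
§3 applies: 14 − 1 = 13.
§4 applies: 13 − 2 = 11.
§5 applies: 11 + 2 = 13.
§6 does not apply.
§7 applies: 13 + 2 = 15.
§8 applies: 15 + 4 = 19.
Final offense level: 19.
Criminal history: 0 prior points → Category Minimal (0-1).
Level 19 falls in the 18-26 band.
Grid: Level 18-26 × Category Minimal = 1320-1590 days.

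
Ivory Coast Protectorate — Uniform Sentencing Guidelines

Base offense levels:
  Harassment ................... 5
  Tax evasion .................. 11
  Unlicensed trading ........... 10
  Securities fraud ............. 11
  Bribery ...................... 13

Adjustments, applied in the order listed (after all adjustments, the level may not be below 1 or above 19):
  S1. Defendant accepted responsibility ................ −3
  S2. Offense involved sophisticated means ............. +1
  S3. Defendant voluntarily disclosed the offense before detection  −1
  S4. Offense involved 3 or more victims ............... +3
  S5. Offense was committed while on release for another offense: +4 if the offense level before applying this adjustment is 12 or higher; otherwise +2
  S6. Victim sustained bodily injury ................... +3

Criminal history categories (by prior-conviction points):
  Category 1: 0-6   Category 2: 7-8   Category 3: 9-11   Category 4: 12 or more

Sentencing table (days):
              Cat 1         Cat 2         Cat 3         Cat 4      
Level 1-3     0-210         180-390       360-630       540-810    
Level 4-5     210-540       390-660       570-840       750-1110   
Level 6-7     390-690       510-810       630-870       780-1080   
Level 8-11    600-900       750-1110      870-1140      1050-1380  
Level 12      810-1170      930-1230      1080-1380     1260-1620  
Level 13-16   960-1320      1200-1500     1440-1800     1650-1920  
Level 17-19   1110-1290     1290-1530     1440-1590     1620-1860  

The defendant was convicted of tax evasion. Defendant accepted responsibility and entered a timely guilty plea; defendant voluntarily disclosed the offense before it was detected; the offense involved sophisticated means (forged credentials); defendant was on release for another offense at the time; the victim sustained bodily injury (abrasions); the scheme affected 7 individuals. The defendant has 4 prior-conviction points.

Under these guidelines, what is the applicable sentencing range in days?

Base offense level for tax evasion: 11.
S1 applies: 11 − 3 = 8.
S2 applies: 8 + 1 = 9.
S3 applies: 9 − 1 = 8.
S4 applies: 8 + 3 = 11.
S5 applies (level before this adjustment is 11 < 12, so +2): 11 + 2 = 13.
S6 applies: 13 + 3 = 16.
Final offense level: 16.
Criminal history: 4 prior points → Category 1 (0-6).
Level 16 falls in the 13-16 band.
Grid: Level 13-16 × Category 1 = 960-1320 days.

960-1320 days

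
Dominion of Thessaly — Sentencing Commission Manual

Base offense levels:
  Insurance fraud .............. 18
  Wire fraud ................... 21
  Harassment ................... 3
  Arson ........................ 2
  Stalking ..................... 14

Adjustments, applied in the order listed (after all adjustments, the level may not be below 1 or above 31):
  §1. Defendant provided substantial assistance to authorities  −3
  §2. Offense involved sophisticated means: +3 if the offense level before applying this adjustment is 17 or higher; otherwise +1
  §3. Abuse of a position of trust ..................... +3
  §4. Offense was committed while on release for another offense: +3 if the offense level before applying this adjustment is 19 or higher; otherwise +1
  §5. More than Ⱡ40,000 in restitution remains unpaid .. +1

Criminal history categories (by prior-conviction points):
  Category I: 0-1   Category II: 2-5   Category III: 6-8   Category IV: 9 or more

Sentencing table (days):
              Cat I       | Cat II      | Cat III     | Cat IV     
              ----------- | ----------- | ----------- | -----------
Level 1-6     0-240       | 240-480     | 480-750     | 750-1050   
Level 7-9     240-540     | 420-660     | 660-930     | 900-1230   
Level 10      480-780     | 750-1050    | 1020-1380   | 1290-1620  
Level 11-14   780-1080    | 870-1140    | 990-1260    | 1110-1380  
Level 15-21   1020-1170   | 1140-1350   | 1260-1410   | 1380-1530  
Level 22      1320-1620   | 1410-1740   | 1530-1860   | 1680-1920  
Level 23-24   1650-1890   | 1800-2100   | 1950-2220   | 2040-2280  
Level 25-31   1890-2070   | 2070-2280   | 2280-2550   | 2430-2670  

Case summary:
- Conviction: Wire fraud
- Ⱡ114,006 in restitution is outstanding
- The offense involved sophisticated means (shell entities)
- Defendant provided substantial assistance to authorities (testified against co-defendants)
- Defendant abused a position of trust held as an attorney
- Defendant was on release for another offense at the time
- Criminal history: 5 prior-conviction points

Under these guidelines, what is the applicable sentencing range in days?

2070-2280 days

Base offense level for wire fraud: 21.
§1 applies: 21 − 3 = 18.
§2 applies (level before this adjustment is 18 ≥ 17, so +3): 18 + 3 = 21.
§3 applies: 21 + 3 = 24.
§4 applies (level before this adjustment is 24 ≥ 19, so +3): 24 + 3 = 27.
§5 applies: 27 + 1 = 28.
Final offense level: 28.
Criminal history: 5 prior points → Category II (2-5).
Level 28 falls in the 25-31 band.
Grid: Level 25-31 × Category II = 2070-2280 days.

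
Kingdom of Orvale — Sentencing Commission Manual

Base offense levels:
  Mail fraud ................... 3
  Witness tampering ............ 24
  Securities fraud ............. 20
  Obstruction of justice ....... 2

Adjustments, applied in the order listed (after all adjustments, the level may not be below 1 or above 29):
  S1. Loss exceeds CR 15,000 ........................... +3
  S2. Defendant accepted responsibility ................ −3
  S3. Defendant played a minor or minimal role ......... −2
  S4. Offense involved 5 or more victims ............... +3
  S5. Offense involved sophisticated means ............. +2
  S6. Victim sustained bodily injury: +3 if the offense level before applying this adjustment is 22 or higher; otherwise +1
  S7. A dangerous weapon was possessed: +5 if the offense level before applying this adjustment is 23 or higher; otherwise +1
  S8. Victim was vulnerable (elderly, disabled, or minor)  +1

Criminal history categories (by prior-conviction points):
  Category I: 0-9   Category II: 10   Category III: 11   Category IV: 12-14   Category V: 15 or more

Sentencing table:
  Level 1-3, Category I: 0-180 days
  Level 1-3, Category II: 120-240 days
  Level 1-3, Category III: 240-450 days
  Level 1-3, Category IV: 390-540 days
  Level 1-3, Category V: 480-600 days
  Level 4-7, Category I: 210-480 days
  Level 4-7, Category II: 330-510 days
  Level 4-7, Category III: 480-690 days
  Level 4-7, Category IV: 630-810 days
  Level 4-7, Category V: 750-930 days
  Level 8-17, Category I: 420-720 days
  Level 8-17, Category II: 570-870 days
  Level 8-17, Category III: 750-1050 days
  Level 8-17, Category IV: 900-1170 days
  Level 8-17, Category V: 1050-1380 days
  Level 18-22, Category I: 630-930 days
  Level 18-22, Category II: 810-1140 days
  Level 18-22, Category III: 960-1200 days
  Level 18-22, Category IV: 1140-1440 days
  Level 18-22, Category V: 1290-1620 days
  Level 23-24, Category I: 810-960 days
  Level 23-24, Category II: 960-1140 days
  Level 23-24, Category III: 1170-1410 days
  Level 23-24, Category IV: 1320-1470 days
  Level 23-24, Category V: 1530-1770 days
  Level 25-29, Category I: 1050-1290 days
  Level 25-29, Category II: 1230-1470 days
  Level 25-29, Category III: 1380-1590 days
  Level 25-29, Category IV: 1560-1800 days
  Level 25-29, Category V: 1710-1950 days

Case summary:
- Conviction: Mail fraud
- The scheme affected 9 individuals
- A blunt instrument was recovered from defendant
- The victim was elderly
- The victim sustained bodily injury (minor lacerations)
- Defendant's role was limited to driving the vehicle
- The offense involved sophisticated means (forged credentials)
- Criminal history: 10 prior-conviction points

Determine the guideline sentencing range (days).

Base offense level for mail fraud: 3.
S2 does not apply.
S3 applies: 3 − 2 = 1.
S4 applies: 1 + 3 = 4.
S5 applies: 4 + 2 = 6.
S6 applies (level before this adjustment is 6 < 22, so +1): 6 + 1 = 7.
S7 applies (level before this adjustment is 7 < 23, so +1): 7 + 1 = 8.
S8 applies: 8 + 1 = 9.
Final offense level: 9.
Criminal history: 10 prior points → Category II (10).
Level 9 falls in the 8-17 band.
Grid: Level 8-17 × Category II = 570-870 days.

570-870 days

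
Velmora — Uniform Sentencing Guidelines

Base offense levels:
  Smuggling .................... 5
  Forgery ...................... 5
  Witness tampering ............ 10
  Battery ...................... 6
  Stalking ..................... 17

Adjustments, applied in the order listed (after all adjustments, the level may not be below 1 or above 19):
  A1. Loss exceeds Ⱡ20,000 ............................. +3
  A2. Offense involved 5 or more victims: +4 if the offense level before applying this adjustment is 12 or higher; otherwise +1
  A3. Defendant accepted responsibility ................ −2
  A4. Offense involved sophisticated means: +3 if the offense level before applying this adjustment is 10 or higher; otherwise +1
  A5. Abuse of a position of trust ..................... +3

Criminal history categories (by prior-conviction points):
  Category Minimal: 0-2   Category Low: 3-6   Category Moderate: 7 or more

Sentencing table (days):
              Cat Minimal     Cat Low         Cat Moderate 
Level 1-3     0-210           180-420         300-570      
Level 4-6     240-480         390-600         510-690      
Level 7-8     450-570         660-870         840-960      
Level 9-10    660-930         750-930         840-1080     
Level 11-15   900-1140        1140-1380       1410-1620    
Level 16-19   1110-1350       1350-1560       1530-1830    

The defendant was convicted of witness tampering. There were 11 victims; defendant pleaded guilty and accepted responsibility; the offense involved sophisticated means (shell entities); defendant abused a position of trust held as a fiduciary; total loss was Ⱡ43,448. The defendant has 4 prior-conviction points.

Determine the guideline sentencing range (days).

Base offense level for witness tampering: 10.
A1 applies: 10 + 3 = 13.
A2 applies (level before this adjustment is 13 ≥ 12, so +4): 13 + 4 = 17.
A3 applies: 17 − 2 = 15.
A4 applies (level before this adjustment is 15 ≥ 10, so +3): 15 + 3 = 18.
A5 applies: 18 + 3 = 21.
Level 21 exceeds the maximum of 19; capped at 19.
Final offense level: 19.
Criminal history: 4 prior points → Category Low (3-6).
Level 19 falls in the 16-19 band.
Grid: Level 16-19 × Category Low = 1350-1560 days.

1350-1560 days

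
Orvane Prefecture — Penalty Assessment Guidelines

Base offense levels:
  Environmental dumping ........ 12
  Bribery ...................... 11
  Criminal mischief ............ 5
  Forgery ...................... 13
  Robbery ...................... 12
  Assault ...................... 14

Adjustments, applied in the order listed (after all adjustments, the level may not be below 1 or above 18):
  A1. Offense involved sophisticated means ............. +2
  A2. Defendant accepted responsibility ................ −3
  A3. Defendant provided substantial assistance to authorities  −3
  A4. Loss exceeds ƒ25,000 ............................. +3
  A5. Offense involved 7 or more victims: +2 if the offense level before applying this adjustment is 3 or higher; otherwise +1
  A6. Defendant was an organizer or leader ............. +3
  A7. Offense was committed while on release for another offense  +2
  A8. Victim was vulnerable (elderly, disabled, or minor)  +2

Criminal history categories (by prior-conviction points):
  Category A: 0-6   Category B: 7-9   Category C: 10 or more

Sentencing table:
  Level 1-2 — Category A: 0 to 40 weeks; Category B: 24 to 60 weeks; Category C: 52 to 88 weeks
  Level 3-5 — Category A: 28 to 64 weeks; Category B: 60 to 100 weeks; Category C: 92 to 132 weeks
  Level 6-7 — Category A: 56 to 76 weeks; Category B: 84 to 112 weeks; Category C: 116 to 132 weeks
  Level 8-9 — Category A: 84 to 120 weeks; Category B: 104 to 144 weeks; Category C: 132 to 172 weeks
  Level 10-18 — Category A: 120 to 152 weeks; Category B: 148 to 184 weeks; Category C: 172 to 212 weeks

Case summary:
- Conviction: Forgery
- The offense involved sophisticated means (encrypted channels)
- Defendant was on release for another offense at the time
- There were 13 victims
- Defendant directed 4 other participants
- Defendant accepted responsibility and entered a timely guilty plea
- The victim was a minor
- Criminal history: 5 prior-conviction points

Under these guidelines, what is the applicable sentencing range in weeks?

Base offense level for forgery: 13.
A1 applies: 13 + 2 = 15.
A2 applies: 15 − 3 = 12.
A5 applies (level before this adjustment is 12 ≥ 3, so +2): 12 + 2 = 14.
A6 applies: 14 + 3 = 17.
A7 applies: 17 + 2 = 19.
A8 applies: 19 + 2 = 21.
Level 21 exceeds the maximum of 18; capped at 18.
Final offense level: 18.
Criminal history: 5 prior points → Category A (0-6).
Level 18 falls in the 10-18 band.
Grid: Level 10-18 × Category A = 120-152 weeks.

120-152 weeks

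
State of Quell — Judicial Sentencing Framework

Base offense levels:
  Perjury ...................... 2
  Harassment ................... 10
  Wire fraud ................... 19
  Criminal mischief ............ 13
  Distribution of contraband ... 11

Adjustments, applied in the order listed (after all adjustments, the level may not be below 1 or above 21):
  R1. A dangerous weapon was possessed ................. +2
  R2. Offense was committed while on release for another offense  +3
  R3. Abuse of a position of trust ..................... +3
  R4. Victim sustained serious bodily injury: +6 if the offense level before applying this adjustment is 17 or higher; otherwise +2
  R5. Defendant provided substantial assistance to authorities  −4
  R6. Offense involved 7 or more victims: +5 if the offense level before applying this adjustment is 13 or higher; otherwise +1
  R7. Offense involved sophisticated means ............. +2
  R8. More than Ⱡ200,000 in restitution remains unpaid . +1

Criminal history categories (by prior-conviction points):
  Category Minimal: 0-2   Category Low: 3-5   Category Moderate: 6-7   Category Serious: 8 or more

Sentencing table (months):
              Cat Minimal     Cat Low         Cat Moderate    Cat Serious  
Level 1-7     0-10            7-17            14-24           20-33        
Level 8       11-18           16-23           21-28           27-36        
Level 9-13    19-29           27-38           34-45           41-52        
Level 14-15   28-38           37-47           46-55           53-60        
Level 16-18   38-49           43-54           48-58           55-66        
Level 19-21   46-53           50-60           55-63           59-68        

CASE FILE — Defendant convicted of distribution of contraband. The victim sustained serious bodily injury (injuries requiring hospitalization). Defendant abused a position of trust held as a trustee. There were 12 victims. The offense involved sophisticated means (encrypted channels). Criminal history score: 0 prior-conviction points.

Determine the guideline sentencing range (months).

46-53 months

Base offense level for distribution of contraband: 11.
R3 applies: 11 + 3 = 14.
R4 applies (level before this adjustment is 14 < 17, so +2): 14 + 2 = 16.
R5 does not apply.
R6 applies (level before this adjustment is 16 ≥ 13, so +5): 16 + 5 = 21.
R7 applies: 21 + 2 = 23.
R8 does not apply.
Level 23 exceeds the maximum of 21; capped at 21.
Final offense level: 21.
Criminal history: 0 prior points → Category Minimal (0-2).
Level 21 falls in the 19-21 band.
Grid: Level 19-21 × Category Minimal = 46-53 months.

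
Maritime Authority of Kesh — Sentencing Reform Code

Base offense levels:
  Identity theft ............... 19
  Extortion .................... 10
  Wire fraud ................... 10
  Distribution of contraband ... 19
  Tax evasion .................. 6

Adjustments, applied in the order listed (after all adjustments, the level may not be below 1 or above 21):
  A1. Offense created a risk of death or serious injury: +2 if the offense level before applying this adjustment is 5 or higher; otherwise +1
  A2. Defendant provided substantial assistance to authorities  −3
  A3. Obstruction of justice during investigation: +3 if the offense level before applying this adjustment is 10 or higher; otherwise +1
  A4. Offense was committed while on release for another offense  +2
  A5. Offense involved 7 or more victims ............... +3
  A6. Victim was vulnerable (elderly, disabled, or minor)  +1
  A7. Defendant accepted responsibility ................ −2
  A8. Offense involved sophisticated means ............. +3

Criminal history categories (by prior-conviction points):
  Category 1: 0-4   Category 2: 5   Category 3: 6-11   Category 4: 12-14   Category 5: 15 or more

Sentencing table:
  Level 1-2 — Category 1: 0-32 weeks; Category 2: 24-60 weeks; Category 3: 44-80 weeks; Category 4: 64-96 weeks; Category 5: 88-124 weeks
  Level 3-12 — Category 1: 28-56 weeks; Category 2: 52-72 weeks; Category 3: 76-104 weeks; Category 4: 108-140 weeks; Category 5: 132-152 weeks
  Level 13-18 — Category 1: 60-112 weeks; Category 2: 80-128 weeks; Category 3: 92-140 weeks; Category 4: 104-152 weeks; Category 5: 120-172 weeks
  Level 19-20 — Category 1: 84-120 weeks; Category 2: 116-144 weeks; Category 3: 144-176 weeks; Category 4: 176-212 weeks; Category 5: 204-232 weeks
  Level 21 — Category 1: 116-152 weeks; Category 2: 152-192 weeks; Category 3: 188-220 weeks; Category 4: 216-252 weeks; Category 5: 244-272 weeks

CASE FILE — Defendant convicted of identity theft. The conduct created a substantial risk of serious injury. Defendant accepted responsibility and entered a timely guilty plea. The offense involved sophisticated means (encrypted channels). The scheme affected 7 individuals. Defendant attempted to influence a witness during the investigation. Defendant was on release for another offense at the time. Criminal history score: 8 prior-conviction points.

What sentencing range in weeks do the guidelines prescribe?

188-220 weeks

Base offense level for identity theft: 19.
A1 applies (level before this adjustment is 19 ≥ 5, so +2): 19 + 2 = 21.
A3 applies (level before this adjustment is 21 ≥ 10, so +3): 21 + 3 = 24.
A4 applies: 24 + 2 = 26.
A5 applies: 26 + 3 = 29.
A6 does not apply.
A7 applies: 29 − 2 = 27.
A8 applies: 27 + 3 = 30.
Level 30 exceeds the maximum of 21; capped at 21.
Final offense level: 21.
Criminal history: 8 prior points → Category 3 (6-11).
Level 21 falls in the 21 band.
Grid: Level 21 × Category 3 = 188-220 weeks.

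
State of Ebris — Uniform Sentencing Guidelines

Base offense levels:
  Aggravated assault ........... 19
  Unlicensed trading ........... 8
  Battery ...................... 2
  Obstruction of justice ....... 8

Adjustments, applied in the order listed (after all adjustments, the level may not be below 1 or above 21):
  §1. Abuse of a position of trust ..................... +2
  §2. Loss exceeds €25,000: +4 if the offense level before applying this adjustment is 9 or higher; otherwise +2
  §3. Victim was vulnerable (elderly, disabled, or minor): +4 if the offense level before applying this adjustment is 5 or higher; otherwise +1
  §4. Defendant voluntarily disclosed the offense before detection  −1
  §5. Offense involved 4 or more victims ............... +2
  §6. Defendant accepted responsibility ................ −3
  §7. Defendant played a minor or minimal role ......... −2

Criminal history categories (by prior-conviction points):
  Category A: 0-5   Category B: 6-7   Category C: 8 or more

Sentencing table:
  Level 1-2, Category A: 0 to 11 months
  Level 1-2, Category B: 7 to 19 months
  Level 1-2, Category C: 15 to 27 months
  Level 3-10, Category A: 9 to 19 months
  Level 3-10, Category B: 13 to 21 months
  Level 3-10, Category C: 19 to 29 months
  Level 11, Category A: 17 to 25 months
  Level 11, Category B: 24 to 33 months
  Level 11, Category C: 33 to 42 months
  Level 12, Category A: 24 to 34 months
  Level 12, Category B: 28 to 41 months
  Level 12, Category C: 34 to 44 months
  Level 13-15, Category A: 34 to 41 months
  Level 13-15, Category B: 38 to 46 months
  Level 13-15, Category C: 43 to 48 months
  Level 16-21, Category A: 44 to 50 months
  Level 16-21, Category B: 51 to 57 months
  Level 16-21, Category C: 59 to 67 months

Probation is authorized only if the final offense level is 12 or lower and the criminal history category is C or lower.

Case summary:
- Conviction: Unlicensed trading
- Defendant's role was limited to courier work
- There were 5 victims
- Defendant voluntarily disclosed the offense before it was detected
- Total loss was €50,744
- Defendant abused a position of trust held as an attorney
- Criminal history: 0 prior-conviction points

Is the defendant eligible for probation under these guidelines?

No

Base offense level for unlicensed trading: 8.
§1 applies: 8 + 2 = 10.
§2 applies (level before this adjustment is 10 ≥ 9, so +4): 10 + 4 = 14.
§4 applies: 14 − 1 = 13.
§5 applies: 13 + 2 = 15.
§7 applies: 15 − 2 = 13.
Final offense level: 13.
Criminal history: 0 prior points → Category A (0-5).
Level 13 falls in the 13-15 band.
Grid: Level 13-15 × Category A = 34-41 months.
Probation check: level 13 > 12 and category A ≤ C → not eligible.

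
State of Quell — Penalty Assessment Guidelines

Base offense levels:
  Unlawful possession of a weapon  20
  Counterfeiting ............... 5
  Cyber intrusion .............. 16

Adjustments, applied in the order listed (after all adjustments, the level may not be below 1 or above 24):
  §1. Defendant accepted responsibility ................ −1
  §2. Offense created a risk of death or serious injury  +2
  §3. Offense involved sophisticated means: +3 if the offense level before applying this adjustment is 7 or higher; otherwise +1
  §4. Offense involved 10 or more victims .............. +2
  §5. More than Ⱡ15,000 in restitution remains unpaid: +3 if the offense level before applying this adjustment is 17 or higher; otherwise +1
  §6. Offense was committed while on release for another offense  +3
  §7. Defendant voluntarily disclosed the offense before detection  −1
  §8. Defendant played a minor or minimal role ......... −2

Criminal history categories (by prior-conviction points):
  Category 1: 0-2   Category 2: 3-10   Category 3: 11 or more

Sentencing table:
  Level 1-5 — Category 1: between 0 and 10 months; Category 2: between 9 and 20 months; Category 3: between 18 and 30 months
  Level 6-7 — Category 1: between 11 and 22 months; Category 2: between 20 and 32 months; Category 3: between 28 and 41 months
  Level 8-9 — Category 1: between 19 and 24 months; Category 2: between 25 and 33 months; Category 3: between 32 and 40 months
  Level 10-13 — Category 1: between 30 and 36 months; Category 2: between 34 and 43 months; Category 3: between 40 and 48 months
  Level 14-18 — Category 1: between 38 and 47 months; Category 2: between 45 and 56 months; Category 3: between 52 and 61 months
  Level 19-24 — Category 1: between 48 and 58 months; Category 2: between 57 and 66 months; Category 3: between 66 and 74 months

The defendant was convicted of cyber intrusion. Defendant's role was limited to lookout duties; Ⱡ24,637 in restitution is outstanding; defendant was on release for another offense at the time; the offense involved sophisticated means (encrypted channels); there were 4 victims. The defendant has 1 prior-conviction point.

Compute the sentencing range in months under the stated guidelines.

Base offense level for cyber intrusion: 16.
§2 does not apply.
§3 applies (level before this adjustment is 16 ≥ 7, so +3): 16 + 3 = 19.
§5 applies (level before this adjustment is 19 ≥ 17, so +3): 19 + 3 = 22.
§6 applies: 22 + 3 = 25.
§8 applies: 25 − 2 = 23.
Final offense level: 23.
Criminal history: 1 prior point → Category 1 (0-2).
Level 23 falls in the 19-24 band.
Grid: Level 19-24 × Category 1 = 48-58 months.

48-58 months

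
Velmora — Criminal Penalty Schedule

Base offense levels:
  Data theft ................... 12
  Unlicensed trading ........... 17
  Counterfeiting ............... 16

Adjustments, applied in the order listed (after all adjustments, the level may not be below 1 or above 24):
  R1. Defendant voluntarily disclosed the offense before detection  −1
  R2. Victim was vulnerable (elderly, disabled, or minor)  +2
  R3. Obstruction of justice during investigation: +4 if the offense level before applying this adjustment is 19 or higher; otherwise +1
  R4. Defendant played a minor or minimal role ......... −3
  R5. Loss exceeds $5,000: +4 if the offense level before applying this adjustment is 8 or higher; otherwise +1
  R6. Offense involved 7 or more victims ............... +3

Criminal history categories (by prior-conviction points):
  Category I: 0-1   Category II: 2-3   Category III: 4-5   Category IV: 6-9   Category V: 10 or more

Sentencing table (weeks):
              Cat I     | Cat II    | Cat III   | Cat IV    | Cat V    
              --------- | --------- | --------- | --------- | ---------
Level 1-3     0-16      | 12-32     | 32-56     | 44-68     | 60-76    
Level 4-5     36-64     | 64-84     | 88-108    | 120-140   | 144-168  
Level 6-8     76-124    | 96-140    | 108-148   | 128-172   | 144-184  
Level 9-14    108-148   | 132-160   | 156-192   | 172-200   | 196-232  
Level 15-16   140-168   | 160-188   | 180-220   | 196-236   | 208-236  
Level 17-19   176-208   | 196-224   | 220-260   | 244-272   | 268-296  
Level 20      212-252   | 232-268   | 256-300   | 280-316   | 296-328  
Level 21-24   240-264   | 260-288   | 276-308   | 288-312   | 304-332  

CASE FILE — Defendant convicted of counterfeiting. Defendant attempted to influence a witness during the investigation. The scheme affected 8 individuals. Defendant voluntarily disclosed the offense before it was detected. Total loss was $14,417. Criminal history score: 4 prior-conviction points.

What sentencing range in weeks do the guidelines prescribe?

Base offense level for counterfeiting: 16.
R1 applies: 16 − 1 = 15.
R2 does not apply.
R3 applies (level before this adjustment is 15 < 19, so +1): 15 + 1 = 16.
R4 does not apply.
R5 applies (level before this adjustment is 16 ≥ 8, so +4): 16 + 4 = 20.
R6 applies: 20 + 3 = 23.
Final offense level: 23.
Criminal history: 4 prior points → Category III (4-5).
Level 23 falls in the 21-24 band.
Grid: Level 21-24 × Category III = 276-308 weeks.

276-308 weeks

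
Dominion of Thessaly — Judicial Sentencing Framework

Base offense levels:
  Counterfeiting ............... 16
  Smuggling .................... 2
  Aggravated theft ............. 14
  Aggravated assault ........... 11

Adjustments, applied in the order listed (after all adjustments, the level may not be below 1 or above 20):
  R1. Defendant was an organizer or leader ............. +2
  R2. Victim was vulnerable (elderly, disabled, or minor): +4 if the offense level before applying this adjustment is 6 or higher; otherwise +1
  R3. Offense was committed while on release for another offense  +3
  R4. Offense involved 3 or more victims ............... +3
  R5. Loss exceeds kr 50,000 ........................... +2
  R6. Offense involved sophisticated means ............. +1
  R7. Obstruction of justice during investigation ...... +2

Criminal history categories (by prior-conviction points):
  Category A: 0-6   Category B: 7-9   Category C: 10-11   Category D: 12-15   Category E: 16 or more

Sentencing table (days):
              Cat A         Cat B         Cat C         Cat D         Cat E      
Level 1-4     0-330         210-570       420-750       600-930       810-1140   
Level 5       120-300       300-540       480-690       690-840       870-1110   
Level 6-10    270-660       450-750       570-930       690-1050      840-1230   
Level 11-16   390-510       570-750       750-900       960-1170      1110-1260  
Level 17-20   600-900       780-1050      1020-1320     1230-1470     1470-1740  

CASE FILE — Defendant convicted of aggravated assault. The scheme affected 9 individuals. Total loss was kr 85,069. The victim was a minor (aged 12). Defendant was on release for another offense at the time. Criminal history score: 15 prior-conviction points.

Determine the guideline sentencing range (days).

Base offense level for aggravated assault: 11.
R1 does not apply.
R2 applies (level before this adjustment is 11 ≥ 6, so +4): 11 + 4 = 15.
R3 applies: 15 + 3 = 18.
R4 applies: 18 + 3 = 21.
R5 applies: 21 + 2 = 23.
R6 does not apply.
R7 does not apply.
Level 23 exceeds the maximum of 20; capped at 20.
Final offense level: 20.
Criminal history: 15 prior points → Category D (12-15).
Level 20 falls in the 17-20 band.
Grid: Level 17-20 × Category D = 1230-1470 days.

1230-1470 days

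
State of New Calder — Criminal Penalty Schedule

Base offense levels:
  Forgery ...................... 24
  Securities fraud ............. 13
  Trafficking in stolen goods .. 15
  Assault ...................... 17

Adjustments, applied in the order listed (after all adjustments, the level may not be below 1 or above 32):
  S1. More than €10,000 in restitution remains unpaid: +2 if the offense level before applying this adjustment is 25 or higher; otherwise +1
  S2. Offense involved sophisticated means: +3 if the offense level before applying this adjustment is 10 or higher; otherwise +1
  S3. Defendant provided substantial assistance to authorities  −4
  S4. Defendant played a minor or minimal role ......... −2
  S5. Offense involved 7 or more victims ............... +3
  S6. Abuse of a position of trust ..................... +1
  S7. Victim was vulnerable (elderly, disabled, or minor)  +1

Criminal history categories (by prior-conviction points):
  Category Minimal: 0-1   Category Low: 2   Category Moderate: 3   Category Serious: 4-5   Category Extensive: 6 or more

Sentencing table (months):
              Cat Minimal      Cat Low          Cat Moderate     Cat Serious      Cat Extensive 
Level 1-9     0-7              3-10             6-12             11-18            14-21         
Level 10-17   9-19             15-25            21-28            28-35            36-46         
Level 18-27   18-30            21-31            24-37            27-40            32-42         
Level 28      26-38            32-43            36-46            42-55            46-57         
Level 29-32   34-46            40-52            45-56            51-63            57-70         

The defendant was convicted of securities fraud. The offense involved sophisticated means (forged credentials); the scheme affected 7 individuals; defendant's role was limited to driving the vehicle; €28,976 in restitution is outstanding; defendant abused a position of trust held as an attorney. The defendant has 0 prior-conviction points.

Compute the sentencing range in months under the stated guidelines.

Base offense level for securities fraud: 13.
S1 applies (level before this adjustment is 13 < 25, so +1): 13 + 1 = 14.
S2 applies (level before this adjustment is 14 ≥ 10, so +3): 14 + 3 = 17.
S3 does not apply.
S4 applies: 17 − 2 = 15.
S5 applies: 15 + 3 = 18.
S6 applies: 18 + 1 = 19.
S7 does not apply.
Final offense level: 19.
Criminal history: 0 prior points → Category Minimal (0-1).
Level 19 falls in the 18-27 band.
Grid: Level 18-27 × Category Minimal = 18-30 months.

18-30 months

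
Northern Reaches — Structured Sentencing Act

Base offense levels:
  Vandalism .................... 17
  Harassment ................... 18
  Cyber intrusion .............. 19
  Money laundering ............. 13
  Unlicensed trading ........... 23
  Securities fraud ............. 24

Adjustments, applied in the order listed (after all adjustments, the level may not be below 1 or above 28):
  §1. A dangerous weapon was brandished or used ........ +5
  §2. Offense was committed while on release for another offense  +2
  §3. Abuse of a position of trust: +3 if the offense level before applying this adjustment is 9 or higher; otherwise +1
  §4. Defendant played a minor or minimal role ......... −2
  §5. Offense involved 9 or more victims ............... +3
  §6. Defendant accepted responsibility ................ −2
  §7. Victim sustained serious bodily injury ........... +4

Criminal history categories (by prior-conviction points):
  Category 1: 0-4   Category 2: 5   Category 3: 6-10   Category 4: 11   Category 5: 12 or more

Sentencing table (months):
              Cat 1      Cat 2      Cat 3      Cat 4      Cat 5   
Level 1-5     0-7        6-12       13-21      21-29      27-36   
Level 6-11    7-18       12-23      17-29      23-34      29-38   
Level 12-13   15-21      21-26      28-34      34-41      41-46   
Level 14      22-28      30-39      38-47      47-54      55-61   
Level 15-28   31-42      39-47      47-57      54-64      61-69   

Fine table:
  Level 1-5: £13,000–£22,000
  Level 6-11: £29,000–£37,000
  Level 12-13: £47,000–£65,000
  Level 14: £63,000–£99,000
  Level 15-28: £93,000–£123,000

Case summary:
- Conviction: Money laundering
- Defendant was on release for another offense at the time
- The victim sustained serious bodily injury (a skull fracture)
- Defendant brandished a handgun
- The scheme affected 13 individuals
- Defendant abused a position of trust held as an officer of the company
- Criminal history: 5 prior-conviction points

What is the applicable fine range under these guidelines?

£93,000–£123,000

Base offense level for money laundering: 13.
§1 applies: 13 + 5 = 18.
§2 applies: 18 + 2 = 20.
§3 applies (level before this adjustment is 20 ≥ 9, so +3): 20 + 3 = 23.
§4 does not apply.
§5 applies: 23 + 3 = 26.
§6 does not apply.
§7 applies: 26 + 4 = 30.
Level 30 exceeds the maximum of 28; capped at 28.
Final offense level: 28.
Level 28 falls in the 15-28 band.
Fine table: Level 15-28 → £93,000–£123,000.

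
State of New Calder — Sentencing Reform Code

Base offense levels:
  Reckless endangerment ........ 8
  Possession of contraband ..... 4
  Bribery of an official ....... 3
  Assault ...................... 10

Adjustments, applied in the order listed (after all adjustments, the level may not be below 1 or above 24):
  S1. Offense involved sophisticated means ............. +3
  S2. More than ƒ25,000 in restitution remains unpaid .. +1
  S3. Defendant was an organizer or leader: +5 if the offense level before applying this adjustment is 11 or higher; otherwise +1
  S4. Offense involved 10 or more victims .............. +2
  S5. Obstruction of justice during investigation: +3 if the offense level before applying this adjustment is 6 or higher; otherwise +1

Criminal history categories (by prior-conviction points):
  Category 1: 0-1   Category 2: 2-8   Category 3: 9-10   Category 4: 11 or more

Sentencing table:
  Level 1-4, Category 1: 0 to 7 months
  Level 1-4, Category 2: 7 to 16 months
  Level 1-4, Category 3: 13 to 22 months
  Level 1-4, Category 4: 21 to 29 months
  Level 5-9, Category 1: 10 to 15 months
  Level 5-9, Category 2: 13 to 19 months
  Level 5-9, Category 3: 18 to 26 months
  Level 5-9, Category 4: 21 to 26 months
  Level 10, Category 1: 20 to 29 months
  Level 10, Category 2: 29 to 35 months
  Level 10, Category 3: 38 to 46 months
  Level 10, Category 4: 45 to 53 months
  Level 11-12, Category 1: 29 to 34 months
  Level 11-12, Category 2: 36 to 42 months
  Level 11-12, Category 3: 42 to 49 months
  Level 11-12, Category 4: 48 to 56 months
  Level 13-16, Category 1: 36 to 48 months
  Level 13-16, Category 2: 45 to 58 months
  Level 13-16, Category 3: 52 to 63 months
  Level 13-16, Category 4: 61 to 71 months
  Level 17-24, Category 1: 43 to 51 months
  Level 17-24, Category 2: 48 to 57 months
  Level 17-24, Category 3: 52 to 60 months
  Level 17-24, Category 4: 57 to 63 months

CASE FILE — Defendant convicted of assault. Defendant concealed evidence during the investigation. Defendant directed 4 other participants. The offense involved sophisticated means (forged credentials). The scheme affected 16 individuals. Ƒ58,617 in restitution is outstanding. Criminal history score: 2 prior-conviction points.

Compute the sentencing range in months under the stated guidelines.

48-57 months

Base offense level for assault: 10.
S1 applies: 10 + 3 = 13.
S2 applies: 13 + 1 = 14.
S3 applies (level before this adjustment is 14 ≥ 11, so +5): 14 + 5 = 19.
S4 applies: 19 + 2 = 21.
S5 applies (level before this adjustment is 21 ≥ 6, so +3): 21 + 3 = 24.
Final offense level: 24.
Criminal history: 2 prior points → Category 2 (2-8).
Level 24 falls in the 17-24 band.
Grid: Level 17-24 × Category 2 = 48-57 months.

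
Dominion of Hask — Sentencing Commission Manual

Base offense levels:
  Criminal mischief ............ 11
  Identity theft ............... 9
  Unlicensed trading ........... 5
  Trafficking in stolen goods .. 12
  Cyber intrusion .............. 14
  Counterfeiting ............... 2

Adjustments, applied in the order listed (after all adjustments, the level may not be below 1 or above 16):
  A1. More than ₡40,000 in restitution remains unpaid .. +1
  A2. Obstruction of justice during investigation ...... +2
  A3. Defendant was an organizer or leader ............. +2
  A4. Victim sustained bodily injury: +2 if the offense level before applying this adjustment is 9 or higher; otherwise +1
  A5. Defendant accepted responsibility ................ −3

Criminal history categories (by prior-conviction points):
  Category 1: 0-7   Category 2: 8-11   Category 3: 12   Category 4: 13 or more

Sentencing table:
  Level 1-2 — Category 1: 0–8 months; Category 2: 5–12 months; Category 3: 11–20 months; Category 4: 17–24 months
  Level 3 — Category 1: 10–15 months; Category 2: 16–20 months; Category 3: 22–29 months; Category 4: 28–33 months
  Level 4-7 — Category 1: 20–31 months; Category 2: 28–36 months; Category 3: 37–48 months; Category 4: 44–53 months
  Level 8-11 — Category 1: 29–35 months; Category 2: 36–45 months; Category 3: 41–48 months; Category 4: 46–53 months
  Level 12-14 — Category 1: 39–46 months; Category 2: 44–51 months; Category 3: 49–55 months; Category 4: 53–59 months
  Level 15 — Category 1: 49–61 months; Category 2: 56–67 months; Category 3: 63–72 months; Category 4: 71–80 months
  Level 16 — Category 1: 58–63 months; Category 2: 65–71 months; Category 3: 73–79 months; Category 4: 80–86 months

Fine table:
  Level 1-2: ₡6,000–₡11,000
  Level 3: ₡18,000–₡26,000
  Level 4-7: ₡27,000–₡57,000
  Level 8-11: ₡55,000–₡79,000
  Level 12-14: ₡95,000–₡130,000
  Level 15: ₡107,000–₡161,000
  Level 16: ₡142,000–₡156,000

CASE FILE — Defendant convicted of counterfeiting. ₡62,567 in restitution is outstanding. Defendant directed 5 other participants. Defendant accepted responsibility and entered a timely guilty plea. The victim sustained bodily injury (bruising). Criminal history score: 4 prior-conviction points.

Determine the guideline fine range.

Base offense level for counterfeiting: 2.
A1 applies: 2 + 1 = 3.
A2 does not apply.
A3 applies: 3 + 2 = 5.
A4 applies (level before this adjustment is 5 < 9, so +1): 5 + 1 = 6.
A5 applies: 6 − 3 = 3.
Final offense level: 3.
Level 3 falls in the 3 band.
Fine table: Level 3 → ₡18,000–₡26,000.

₡18,000–₡26,000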